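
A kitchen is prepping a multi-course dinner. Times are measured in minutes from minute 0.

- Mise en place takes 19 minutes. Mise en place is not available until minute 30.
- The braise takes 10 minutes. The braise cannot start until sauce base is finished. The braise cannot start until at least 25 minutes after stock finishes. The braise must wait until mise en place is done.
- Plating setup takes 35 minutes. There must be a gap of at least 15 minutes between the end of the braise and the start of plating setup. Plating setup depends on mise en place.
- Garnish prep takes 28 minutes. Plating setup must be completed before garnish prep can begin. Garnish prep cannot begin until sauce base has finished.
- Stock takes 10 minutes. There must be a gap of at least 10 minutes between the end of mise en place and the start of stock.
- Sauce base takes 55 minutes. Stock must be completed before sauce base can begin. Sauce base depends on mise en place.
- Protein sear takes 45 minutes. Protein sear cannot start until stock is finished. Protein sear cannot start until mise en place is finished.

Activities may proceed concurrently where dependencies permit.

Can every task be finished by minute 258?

Yes

Mise en place waits on its own release at minute 30, so it starts at minute 30 and finishes at 30 + 19 = minute 49.
Stock cannot begin until mise en place (finishes minute 49, plus 10-minute gap → minute 59). It runs from minute 59 to 59 + 10 = minute 69.
For protein sear: stock (finishes minute 69); mise en place (finishes minute 49). Taking the maximum gives a start of minute 69, and it finishes at 69 + 45 = minute 114.
Sauce base cannot start until stock (finishes minute 69); mise en place (finishes minute 49). The controlling bound is minute 69, so sauce base finishes at 69 + 55 = minute 124.
For the braise: sauce base (finishes minute 124); stock (finishes minute 69, plus 25-minute gap → minute 94); mise en place (finishes minute 49). Taking the maximum gives a start of minute 124, and it finishes at 124 + 10 = minute 134.
For plating setup: the braise (finishes minute 134, plus 15-minute gap → minute 149); mise en place (finishes minute 49). Taking the maximum gives a start of minute 149, and it finishes at 149 + 35 = minute 184.
Garnish prep has to wait for plating setup (finishes minute 184); sauce base (finishes minute 124). The latest of these is minute 184, so garnish prep runs minute 184 to 184 + 28 = minute 212.
Every task is finished by minute 212, which is no later than the deadline of 258, so the schedule is feasible.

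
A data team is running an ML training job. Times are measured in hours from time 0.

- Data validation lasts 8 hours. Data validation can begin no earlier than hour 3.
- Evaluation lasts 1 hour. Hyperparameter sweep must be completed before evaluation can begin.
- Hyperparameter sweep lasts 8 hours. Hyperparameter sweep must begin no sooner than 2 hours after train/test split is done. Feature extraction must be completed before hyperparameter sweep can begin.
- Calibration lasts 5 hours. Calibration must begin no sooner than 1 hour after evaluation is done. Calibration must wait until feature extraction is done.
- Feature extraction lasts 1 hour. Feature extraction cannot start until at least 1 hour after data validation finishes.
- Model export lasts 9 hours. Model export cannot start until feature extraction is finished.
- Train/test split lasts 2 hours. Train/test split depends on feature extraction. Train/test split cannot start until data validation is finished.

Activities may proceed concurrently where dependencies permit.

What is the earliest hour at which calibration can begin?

27

After its own release at hour 3, data validation can start at hour 3 and finishes at hour 11.
Feature extraction cannot begin until data validation (finishes hour 11, plus 1-hour gap → hour 12). It runs from hour 12 to 12 + 1 = hour 13.
For train/test split: feature extraction (finishes hour 13); data validation (finishes hour 11). Taking the maximum gives a start of hour 13, and it finishes at 13 + 2 = hour 15.
Hyperparameter sweep needs all of train/test split (finishes hour 15, plus 2-hour gap → hour 17); feature extraction (finishes hour 13). That puts its earliest start at hour 17; it finishes at 17 + 8 = hour 25.
After hyperparameter sweep (finishes hour 25), evaluation can start at hour 25 and finishes at hour 26.
Calibration waits on evaluation (finishes hour 26, plus 1-hour gap → hour 27); feature extraction (finishes hour 13). The latest of these is hour 27, which is the earliest calibration can start.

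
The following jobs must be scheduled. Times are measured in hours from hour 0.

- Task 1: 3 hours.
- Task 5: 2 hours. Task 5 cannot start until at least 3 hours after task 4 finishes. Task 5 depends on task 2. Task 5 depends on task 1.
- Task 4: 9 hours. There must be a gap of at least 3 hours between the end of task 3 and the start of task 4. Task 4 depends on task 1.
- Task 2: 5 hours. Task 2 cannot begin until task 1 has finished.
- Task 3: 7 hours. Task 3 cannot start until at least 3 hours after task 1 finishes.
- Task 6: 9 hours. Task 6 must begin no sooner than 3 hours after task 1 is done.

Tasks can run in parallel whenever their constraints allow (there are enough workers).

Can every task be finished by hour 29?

Task 1 can start immediately at hour 0; it finishes at hour 3.
Task 6 cannot begin until task 1 (finishes hour 3, plus 3-hour gap → hour 6). It runs from hour 6 to 6 + 9 = hour 15.
Task 3 waits on task 1 (finishes hour 3, plus 3-hour gap → hour 6), so it starts at hour 6 and finishes at 6 + 7 = hour 13.
For task 4: task 3 (finishes hour 13, plus 3-hour gap → hour 16); task 1 (finishes hour 3). Taking the maximum gives a start of hour 16, and it finishes at 16 + 9 = hour 25.
Task 2 waits on task 1 (finishes hour 3), so it starts at hour 3 and finishes at 3 + 5 = hour 8.
Task 5 needs all of task 4 (finishes hour 25, plus 3-hour gap → hour 28); task 2 (finishes hour 8); task 1 (finishes hour 3). That puts its earliest start at hour 28; it finishes at 28 + 2 = hour 30.
The earliest everything can be done is hour 30, which is after the deadline of 29, so it is not possible.

No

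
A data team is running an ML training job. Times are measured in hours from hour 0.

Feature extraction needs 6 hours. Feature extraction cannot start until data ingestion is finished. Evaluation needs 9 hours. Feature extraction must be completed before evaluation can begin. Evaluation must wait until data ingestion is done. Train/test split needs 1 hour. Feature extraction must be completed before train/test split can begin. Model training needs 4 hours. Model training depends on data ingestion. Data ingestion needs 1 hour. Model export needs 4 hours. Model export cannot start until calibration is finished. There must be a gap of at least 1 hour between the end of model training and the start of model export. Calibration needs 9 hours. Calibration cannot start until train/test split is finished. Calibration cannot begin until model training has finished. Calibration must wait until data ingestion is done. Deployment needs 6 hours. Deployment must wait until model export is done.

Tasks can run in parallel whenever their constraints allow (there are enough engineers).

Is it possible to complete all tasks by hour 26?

Data ingestion has no prerequisites, so it starts at hour 0 and finishes at hour 1.
Model training cannot begin until data ingestion (finishes hour 1). It runs from hour 1 to 1 + 4 = hour 5.
Feature extraction waits on data ingestion (finishes hour 1), so it starts at hour 1 and finishes at 1 + 6 = hour 7.
For evaluation: feature extraction (finishes hour 7); data ingestion (finishes hour 1). Taking the maximum gives a start of hour 7, and it finishes at 7 + 9 = hour 16.
Train/test split cannot begin until feature extraction (finishes hour 7). It runs from hour 7 to 7 + 1 = hour 8.
Calibration has to wait for train/test split (finishes hour 8); model training (finishes hour 5); data ingestion (finishes hour 1). The latest of these is hour 8, so calibration runs hour 8 to 8 + 9 = hour 17.
For model export: calibration (finishes hour 17); model training (finishes hour 5, plus 1-hour gap → hour 6). Taking the maximum gives a start of hour 17, and it finishes at 17 + 4 = hour 21.
Deployment cannot begin until model export (finishes hour 21). It runs from hour 21 to 21 + 6 = hour 27.
The earliest everything can be done is hour 27, which is after the deadline of 26, so it is not possible.

No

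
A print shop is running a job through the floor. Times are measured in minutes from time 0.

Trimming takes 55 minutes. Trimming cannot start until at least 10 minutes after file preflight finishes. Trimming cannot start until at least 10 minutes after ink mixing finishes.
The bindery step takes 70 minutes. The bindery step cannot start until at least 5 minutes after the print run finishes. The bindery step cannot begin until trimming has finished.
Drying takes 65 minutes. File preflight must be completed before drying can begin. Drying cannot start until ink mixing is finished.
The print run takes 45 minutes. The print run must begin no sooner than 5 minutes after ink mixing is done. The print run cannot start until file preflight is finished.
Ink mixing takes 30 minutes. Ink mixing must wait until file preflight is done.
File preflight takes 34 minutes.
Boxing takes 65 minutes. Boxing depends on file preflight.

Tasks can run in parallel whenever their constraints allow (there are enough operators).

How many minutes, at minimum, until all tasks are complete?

File preflight can start immediately at minute 0; it finishes at minute 34.
After file preflight (finishes minute 34), boxing can start at minute 34 and finishes at minute 99.
Ink mixing waits on file preflight (finishes minute 34), so it starts at minute 34 and finishes at 34 + 30 = minute 64.
Trimming cannot start until file preflight (finishes minute 34, plus 10-minute gap → minute 44); ink mixing (finishes minute 64, plus 10-minute gap → minute 74). The controlling bound is minute 74, so trimming finishes at 74 + 55 = minute 129.
Drying cannot start until file preflight (finishes minute 34); ink mixing (finishes minute 64). The controlling bound is minute 64, so drying finishes at 64 + 65 = minute 129.
The print run needs all of ink mixing (finishes minute 64, plus 5-minute gap → minute 69); file preflight (finishes minute 34). That puts its earliest start at minute 69; it finishes at 69 + 45 = minute 114.
The bindery step needs all of the print run (finishes minute 114, plus 5-minute gap → minute 119); trimming (finishes minute 129). That puts its earliest start at minute 129; it finishes at 129 + 70 = minute 199.
All tasks are finished once the last one completes. Finish times: File preflight at 34, Ink mixing at 64, The print run at 114, Drying at 129, Trimming at 129, The bindery step at 199, Boxing at 99. The latest is minute 199.

199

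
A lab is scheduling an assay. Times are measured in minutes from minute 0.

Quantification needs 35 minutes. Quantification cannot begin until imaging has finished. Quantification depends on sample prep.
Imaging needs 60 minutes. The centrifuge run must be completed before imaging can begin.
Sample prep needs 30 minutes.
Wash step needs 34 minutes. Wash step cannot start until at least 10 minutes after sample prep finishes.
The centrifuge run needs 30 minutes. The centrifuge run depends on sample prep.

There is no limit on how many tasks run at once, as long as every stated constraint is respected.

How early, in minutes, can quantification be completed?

155

Sample prep can start immediately at minute 0; it finishes at minute 30.
The centrifuge run waits on sample prep (finishes minute 30), so it starts at minute 30 and finishes at 30 + 30 = minute 60.
Imaging cannot begin until the centrifuge run (finishes minute 60). It runs from minute 60 to 60 + 60 = minute 120.
Quantification needs all of imaging (finishes minute 120); sample prep (finishes minute 30). That puts its earliest start at minute 120; it finishes at 120 + 35 = minute 155.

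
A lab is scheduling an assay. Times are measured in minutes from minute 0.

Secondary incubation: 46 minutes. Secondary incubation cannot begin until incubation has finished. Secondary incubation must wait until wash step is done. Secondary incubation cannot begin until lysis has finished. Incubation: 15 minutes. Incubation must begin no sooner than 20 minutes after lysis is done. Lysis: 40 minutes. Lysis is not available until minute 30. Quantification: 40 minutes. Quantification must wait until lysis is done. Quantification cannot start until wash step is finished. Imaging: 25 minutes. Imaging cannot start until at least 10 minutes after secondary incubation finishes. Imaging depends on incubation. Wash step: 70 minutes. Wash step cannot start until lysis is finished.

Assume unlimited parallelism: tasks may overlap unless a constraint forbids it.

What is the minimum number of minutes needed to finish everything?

Lysis cannot begin until its own release at minute 30. It runs from minute 30 to 30 + 40 = minute 70.
After lysis (finishes minute 70), wash step can start at minute 70 and finishes at minute 140.
Quantification needs all of lysis (finishes minute 70); wash step (finishes minute 140). That puts its earliest start at minute 140; it finishes at 140 + 40 = minute 180.
Incubation waits on lysis (finishes minute 70, plus 20-minute gap → minute 90), so it starts at minute 90 and finishes at 90 + 15 = minute 105.
For secondary incubation: incubation (finishes minute 105); wash step (finishes minute 140); lysis (finishes minute 70). Taking the maximum gives a start of minute 140, and it finishes at 140 + 46 = minute 186.
For imaging: secondary incubation (finishes minute 186, plus 10-minute gap → minute 196); incubation (finishes minute 105). Taking the maximum gives a start of minute 196, and it finishes at 196 + 25 = minute 221.
All tasks are finished once the last one completes. Finish times: Lysis at 70, Incubation at 105, Wash step at 140, Secondary incubation at 186, Imaging at 221, Quantification at 180. The latest is minute 221.

221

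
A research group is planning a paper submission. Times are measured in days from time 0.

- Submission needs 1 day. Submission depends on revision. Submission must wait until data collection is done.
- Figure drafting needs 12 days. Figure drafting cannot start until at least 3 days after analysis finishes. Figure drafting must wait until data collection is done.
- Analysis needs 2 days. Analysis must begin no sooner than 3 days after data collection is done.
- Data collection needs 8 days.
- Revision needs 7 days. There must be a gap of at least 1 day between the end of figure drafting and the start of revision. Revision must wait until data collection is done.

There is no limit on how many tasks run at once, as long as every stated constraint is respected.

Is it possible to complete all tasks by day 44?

Data collection can start immediately at day 0; it finishes at day 8.
Analysis cannot begin until data collection (finishes day 8, plus 3-day gap → day 11). It runs from day 11 to 11 + 2 = day 13.
Figure drafting needs all of analysis (finishes day 13, plus 3-day gap → day 16); data collection (finishes day 8). That puts its earliest start at day 16; it finishes at 16 + 12 = day 28.
Revision has to wait for figure drafting (finishes day 28, plus 1-day gap → day 29); data collection (finishes day 8). The latest of these is day 29, so revision runs day 29 to 29 + 7 = day 36.
For submission: revision (finishes day 36); data collection (finishes day 8). Taking the maximum gives a start of day 36, and it finishes at 36 + 1 = day 37.
Every task is finished by day 37, which is no later than the deadline of 44, so the schedule is feasible.

Yes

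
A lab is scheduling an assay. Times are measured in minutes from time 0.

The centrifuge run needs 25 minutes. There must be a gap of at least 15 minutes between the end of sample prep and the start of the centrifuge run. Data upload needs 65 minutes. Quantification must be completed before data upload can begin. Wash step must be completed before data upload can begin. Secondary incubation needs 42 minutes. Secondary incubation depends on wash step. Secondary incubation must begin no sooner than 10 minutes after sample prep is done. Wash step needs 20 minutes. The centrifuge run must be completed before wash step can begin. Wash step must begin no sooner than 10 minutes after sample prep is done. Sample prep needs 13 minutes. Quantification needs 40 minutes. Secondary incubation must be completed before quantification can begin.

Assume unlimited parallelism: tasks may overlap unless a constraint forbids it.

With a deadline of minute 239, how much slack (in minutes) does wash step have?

19

Nothing blocks sample prep, so it runs from minute 0 to minute 13.
The centrifuge run cannot begin until sample prep (finishes minute 13, plus 15-minute gap → minute 28). It runs from minute 28 to 28 + 25 = minute 53.
Wash step cannot start until the centrifuge run (finishes minute 53); sample prep (finishes minute 13, plus 10-minute gap → minute 23). The controlling bound is minute 53, so wash step finishes at 53 + 20 = minute 73.

Working backward from the deadline:
Nothing follows data upload; the deadline of minute 239 is its only limit. It must start by 239 − 65 = minute 174.
Quantification must finish before data upload (must start by minute 174). With a 40-minute duration, quantification must start by 174 − 40 = minute 134.
Since quantification (must start by minute 134) depends on it, secondary incubation must finish by minute 134. Backing off its 42-minute duration gives a latest start of minute 92.
Wash step feeds secondary incubation (must start by minute 92); data upload (must start by minute 174). Taking the minimum, wash step must finish by minute 92 and start by 92 − 20 = minute 72.
So wash step can start as early as minute 53 and as late as minute 72, giving 72 − 53 = 19 minutes of slack.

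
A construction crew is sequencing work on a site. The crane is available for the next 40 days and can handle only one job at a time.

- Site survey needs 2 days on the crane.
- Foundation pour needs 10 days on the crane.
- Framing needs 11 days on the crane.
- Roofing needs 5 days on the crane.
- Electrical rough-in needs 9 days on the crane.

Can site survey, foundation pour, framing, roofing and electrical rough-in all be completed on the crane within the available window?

Yes

Running back to back, the jobs need 2 + 10 + 11 + 5 + 9 = 37 days on the crane.
Since 37 ≤ 40, they fit within the window.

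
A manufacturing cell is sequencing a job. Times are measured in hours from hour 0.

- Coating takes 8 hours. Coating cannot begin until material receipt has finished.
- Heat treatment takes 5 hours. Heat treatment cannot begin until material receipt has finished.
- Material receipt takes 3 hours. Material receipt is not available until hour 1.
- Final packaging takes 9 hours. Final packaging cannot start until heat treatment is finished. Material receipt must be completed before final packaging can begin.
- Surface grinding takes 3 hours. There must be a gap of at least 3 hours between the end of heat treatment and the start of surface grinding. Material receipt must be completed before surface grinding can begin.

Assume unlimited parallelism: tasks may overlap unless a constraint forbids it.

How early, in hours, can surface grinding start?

After its own release at hour 1, material receipt can start at hour 1 and finishes at hour 4.
After material receipt (finishes hour 4), heat treatment can start at hour 4 and finishes at hour 9.
Surface grinding waits on heat treatment (finishes hour 9, plus 3-hour gap → hour 12); material receipt (finishes hour 4). The latest of these is hour 12, which is the earliest surface grinding can start.

12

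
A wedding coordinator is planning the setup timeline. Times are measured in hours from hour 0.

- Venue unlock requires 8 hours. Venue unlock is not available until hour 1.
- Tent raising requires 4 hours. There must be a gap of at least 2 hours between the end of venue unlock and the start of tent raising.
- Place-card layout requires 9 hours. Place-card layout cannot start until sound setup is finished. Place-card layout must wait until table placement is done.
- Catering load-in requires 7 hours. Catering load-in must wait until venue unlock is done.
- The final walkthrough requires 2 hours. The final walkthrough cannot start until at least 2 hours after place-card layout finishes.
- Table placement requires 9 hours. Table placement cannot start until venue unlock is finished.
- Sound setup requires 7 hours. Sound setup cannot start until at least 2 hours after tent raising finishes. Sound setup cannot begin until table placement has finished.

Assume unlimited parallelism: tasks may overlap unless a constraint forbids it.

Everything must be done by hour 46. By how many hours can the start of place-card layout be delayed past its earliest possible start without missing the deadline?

After its own release at hour 1, venue unlock can start at hour 1 and finishes at hour 9.
Table placement cannot begin until venue unlock (finishes hour 9). It runs from hour 9 to 9 + 9 = hour 18.
Tent raising cannot begin until venue unlock (finishes hour 9, plus 2-hour gap → hour 11). It runs from hour 11 to 11 + 4 = hour 15.
Sound setup needs all of tent raising (finishes hour 15, plus 2-hour gap → hour 17); table placement (finishes hour 18). That puts its earliest start at hour 18; it finishes at 18 + 7 = hour 25.
For place-card layout: sound setup (finishes hour 25); table placement (finishes hour 18). Taking the maximum gives a start of hour 25, and it finishes at 25 + 9 = hour 34.

Working backward from the deadline:
Nothing follows the final walkthrough; the deadline of hour 46 is its only limit. It must start by 46 − 2 = hour 44.
Since the final walkthrough (must start by hour 44, minus 2-hour gap → hour 42) depends on it, place-card layout must finish by hour 42. Backing off its 9-hour duration gives a latest start of hour 33.
So place-card layout can start as early as hour 25 and as late as hour 33, giving 33 − 25 = 8 hours of slack.

8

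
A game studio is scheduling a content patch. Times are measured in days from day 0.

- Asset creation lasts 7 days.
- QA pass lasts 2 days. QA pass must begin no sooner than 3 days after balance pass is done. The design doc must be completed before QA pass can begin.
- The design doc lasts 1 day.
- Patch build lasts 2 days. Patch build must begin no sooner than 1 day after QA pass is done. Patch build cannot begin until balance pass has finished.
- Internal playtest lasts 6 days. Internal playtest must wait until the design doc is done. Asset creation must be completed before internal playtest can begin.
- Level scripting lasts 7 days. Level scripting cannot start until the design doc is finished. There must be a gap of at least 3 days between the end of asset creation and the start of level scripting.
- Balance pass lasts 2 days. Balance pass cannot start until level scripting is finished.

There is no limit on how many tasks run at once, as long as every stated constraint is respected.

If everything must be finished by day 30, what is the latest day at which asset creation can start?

3

Nothing follows patch build; the deadline of day 30 is its only limit. It must start by 30 − 2 = day 28.
QA pass must finish before patch build (must start by day 28, minus 1-day gap → day 27). With a 2-day duration, QA pass must start by 27 − 2 = day 25.
Balance pass feeds QA pass (must start by day 25, minus 3-day gap → day 22); patch build (must start by day 28). Taking the minimum, balance pass must finish by day 22 and start by 22 − 2 = day 20.
Level scripting must finish before balance pass (must start by day 20). With a 7-day duration, level scripting must start by 20 − 7 = day 13.
To finish by day 30, internal playtest (duration 6) must start no later than day 24.
For asset creation: level scripting (must start by day 13, minus 3-day gap → day 10); internal playtest (must start by day 24). The most restrictive is day 10; with a 7-day duration, asset creation must start by day 3.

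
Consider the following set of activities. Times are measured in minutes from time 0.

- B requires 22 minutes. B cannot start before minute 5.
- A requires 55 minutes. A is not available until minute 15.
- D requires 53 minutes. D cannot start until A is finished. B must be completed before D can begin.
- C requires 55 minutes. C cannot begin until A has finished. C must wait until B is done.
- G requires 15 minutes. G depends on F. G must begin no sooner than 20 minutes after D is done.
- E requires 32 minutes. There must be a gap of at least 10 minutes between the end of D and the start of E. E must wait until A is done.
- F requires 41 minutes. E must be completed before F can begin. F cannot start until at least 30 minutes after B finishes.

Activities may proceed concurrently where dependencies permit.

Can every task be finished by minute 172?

No

After its own release at minute 5, B can start at minute 5 and finishes at minute 27.
A waits on its own release at minute 15, so it starts at minute 15 and finishes at 15 + 55 = minute 70.
For D: A (finishes minute 70); B (finishes minute 27). Taking the maximum gives a start of minute 70, and it finishes at 70 + 53 = minute 123.
For E: D (finishes minute 123, plus 10-minute gap → minute 133); A (finishes minute 70). Taking the maximum gives a start of minute 133, and it finishes at 133 + 32 = minute 165.
F cannot start until E (finishes minute 165); B (finishes minute 27, plus 30-minute gap → minute 57). The controlling bound is minute 165, so F finishes at 165 + 41 = minute 206.
For G: F (finishes minute 206); D (finishes minute 123, plus 20-minute gap → minute 143). Taking the maximum gives a start of minute 206, and it finishes at 206 + 15 = minute 221.
C cannot start until A (finishes minute 70); B (finishes minute 27). The controlling bound is minute 70, so C finishes at 70 + 55 = minute 125.
The earliest everything can be done is minute 221, which is after the deadline of 172, so it is not possible.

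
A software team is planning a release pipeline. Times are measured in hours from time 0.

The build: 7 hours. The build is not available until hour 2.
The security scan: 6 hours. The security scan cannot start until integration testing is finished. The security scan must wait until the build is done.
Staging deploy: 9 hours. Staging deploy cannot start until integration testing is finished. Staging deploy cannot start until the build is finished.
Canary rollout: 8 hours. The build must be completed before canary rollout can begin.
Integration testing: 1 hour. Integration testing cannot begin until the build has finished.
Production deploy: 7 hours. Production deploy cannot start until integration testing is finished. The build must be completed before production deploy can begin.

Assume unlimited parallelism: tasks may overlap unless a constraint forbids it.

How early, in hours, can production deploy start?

10

The build waits on its own release at hour 2, so it starts at hour 2 and finishes at 2 + 7 = hour 9.
Integration testing waits on the build (finishes hour 9), so it starts at hour 9 and finishes at 9 + 1 = hour 10.
Production deploy waits on integration testing (finishes hour 10); the build (finishes hour 9). The latest of these is hour 10, which is the earliest production deploy can start.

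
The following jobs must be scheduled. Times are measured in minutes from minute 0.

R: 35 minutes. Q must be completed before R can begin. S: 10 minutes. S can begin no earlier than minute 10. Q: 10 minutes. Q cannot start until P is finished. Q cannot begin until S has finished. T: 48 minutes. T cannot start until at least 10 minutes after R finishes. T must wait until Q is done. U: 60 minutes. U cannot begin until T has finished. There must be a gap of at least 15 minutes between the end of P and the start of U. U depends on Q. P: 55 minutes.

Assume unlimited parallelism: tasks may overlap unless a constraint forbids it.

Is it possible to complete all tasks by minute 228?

Yes

S cannot begin until its own release at minute 10. It runs from minute 10 to 10 + 10 = minute 20.
P can start immediately at minute 0; it finishes at minute 55.
Q cannot start until P (finishes minute 55); S (finishes minute 20). The controlling bound is minute 55, so Q finishes at 55 + 10 = minute 65.
After Q (finishes minute 65), R can start at minute 65 and finishes at minute 100.
T needs all of R (finishes minute 100, plus 10-minute gap → minute 110); Q (finishes minute 65). That puts its earliest start at minute 110; it finishes at 110 + 48 = minute 158.
U cannot start until T (finishes minute 158); P (finishes minute 55, plus 15-minute gap → minute 70); Q (finishes minute 65). The controlling bound is minute 158, so U finishes at 158 + 60 = minute 218.
Every task is finished by minute 218, which is no later than the deadline of 228, so the schedule is feasible.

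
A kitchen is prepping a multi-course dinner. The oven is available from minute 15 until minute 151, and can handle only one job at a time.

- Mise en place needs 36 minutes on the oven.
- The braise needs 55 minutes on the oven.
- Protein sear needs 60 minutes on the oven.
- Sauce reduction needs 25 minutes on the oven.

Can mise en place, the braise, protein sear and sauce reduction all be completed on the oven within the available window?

No

The oven window is 151 − 15 = 136 minutes.
Running back to back, the jobs need 36 + 55 + 60 + 25 = 176 minutes on the oven.
Since 176 > 136, they cannot all fit.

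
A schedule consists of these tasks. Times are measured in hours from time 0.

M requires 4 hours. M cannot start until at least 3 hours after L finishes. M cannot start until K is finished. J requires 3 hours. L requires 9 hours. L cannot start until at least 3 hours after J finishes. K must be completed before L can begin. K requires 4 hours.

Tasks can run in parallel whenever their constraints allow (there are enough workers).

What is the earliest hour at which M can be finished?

22

K can start immediately at hour 0; it finishes at hour 4.
Nothing blocks J, so it runs from hour 0 to hour 3.
For L: J (finishes hour 3, plus 3-hour gap → hour 6); K (finishes hour 4). Taking the maximum gives a start of hour 6, and it finishes at 6 + 9 = hour 15.
M needs all of L (finishes hour 15, plus 3-hour gap → hour 18); K (finishes hour 4). That puts its earliest start at hour 18; it finishes at 18 + 4 = hour 22.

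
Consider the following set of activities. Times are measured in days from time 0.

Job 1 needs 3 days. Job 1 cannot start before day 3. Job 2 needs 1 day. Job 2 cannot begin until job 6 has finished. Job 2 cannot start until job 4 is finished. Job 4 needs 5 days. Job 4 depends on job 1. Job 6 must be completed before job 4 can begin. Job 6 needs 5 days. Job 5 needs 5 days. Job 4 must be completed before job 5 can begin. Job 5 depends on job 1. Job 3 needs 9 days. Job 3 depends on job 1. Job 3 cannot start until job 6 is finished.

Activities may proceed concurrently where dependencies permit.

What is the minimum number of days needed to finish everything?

Job 6 has no prerequisites, so it starts at day 0 and finishes at day 5.
Job 1 waits on its own release at day 3, so it starts at day 3 and finishes at 3 + 3 = day 6.
Job 4 has to wait for job 1 (finishes day 6); job 6 (finishes day 5). The latest of these is day 6, so job 4 runs day 6 to 6 + 5 = day 11.
Job 5 cannot start until job 4 (finishes day 11); job 1 (finishes day 6). The controlling bound is day 11, so job 5 finishes at 11 + 5 = day 16.
Job 2 needs all of job 6 (finishes day 5); job 4 (finishes day 11). That puts its earliest start at day 11; it finishes at 11 + 1 = day 12.
Job 3 cannot start until job 1 (finishes day 6); job 6 (finishes day 5). The controlling bound is day 6, so job 3 finishes at 6 + 9 = day 15.
All tasks are finished once the last one completes. Finish times: Job 1 at 6, Job 2 at 12, Job 3 at 15, Job 4 at 11, Job 5 at 16, Job 6 at 5. The latest is day 16.

16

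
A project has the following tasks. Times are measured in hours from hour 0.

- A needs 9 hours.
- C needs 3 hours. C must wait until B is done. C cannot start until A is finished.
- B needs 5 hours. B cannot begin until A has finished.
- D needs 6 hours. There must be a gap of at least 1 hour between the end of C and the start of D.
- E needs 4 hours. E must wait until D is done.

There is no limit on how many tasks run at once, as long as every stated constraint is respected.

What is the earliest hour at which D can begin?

18

A can start immediately at hour 0; it finishes at hour 9.
B cannot begin until A (finishes hour 9). It runs from hour 9 to 9 + 5 = hour 14.
For C: B (finishes hour 14); A (finishes hour 9). Taking the maximum gives a start of hour 14, and it finishes at 14 + 3 = hour 17.
D waits on C (finishes hour 17, plus 1-hour gap → hour 18), so the earliest it can start is hour 18.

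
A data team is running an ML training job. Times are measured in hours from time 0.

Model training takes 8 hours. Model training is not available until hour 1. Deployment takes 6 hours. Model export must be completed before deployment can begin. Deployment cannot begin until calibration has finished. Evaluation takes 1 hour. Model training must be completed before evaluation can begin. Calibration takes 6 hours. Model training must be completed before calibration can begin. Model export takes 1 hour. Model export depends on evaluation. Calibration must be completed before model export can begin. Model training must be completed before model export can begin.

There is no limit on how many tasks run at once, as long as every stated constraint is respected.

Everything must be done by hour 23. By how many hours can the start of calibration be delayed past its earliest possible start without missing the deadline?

1

After its own release at hour 1, model training can start at hour 1 and finishes at hour 9.
Calibration cannot begin until model training (finishes hour 9). It runs from hour 9 to 9 + 6 = hour 15.

Working backward from the deadline:
Nothing follows deployment; the deadline of hour 23 is its only limit. It must start by 23 − 6 = hour 17.
Model export has to be done before deployment (must start by hour 17). That means finishing by hour 17, i.e. starting by 17 − 1 = hour 16.
Calibration feeds model export (must start by hour 16); deployment (must start by hour 17). Taking the minimum, calibration must finish by hour 16 and start by 16 − 6 = hour 10.
So calibration can start as early as hour 9 and as late as hour 10, giving 10 − 9 = 1 hour of slack.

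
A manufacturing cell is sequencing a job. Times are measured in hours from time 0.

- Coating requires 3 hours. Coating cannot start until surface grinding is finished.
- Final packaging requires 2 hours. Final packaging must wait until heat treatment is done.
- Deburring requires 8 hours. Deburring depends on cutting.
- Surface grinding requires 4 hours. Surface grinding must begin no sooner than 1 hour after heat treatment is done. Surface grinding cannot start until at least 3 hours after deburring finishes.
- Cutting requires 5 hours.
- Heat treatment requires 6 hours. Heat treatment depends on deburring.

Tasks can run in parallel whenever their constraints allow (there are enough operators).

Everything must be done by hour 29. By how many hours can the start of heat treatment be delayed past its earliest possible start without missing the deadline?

Nothing blocks cutting, so it runs from hour 0 to hour 5.
After cutting (finishes hour 5), deburring can start at hour 5 and finishes at hour 13.
After deburring (finishes hour 13), heat treatment can start at hour 13 and finishes at hour 19.

Working backward from the deadline:
Coating must finish by hour 29; it takes 3 hours, so it must start by 29 − 3 = hour 26.
Surface grinding feeds into coating (must start by hour 26); so surface grinding must finish by hour 26 and therefore start by hour 22.
To finish by hour 29, final packaging (duration 2) must start no later than hour 27.
For heat treatment: surface grinding (must start by hour 22, minus 1-hour gap → hour 21); final packaging (must start by hour 27). The most restrictive is hour 21; with a 6-hour duration, heat treatment must start by hour 15.
So heat treatment can start as early as hour 13 and as late as hour 15, giving 15 − 13 = 2 hours of slack.

2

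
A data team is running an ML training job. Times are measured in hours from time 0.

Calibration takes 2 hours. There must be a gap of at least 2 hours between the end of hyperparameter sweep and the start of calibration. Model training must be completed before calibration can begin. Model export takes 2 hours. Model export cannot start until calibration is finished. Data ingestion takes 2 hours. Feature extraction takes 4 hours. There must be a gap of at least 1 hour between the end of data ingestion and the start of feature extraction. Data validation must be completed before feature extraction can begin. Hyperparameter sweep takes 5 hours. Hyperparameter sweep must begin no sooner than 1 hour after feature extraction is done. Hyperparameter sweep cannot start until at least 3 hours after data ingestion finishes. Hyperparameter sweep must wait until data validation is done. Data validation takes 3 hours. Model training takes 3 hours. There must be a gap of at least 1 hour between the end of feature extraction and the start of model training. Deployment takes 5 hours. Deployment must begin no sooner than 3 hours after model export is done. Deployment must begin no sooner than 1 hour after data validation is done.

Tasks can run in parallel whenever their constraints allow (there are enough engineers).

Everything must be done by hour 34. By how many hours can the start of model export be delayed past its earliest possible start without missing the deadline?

Data validation has no prerequisites, so it starts at hour 0 and finishes at hour 3.
Data ingestion has no prerequisites, so it starts at hour 0 and finishes at hour 2.
Feature extraction has to wait for data ingestion (finishes hour 2, plus 1-hour gap → hour 3); data validation (finishes hour 3). The latest of these is hour 3, so feature extraction runs hour 3 to 3 + 4 = hour 7.
Model training cannot begin until feature extraction (finishes hour 7, plus 1-hour gap → hour 8). It runs from hour 8 to 8 + 3 = hour 11.
Hyperparameter sweep has to wait for feature extraction (finishes hour 7, plus 1-hour gap → hour 8); data ingestion (finishes hour 2, plus 3-hour gap → hour 5); data validation (finishes hour 3). The latest of these is hour 8, so hyperparameter sweep runs hour 8 to 8 + 5 = hour 13.
Calibration cannot start until hyperparameter sweep (finishes hour 13, plus 2-hour gap → hour 15); model training (finishes hour 11). The controlling bound is hour 15, so calibration finishes at 15 + 2 = hour 17.
Model export cannot begin until calibration (finishes hour 17). It runs from hour 17 to 17 + 2 = hour 19.

Working backward from the deadline:
Deployment must finish by hour 34; it takes 5 hours, so it must start by 34 − 5 = hour 29.
Since deployment (must start by hour 29, minus 3-hour gap → hour 26) depends on it, model export must finish by hour 26. Backing off its 2-hour duration gives a latest start of hour 24.
So model export can start as early as hour 17 and as late as hour 24, giving 24 − 17 = 7 hours of slack.

7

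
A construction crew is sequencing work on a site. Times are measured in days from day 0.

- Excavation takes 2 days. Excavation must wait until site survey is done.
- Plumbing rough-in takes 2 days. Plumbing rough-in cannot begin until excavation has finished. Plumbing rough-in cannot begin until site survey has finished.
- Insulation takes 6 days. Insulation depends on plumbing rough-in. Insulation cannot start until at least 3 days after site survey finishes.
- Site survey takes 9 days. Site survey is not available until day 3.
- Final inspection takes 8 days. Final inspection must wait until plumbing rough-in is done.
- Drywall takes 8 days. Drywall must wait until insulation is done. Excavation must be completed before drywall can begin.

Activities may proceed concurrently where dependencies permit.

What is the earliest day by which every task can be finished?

Site survey cannot begin until its own release at day 3. It runs from day 3 to 3 + 9 = day 12.
Excavation waits on site survey (finishes day 12), so it starts at day 12 and finishes at 12 + 2 = day 14.
Plumbing rough-in needs all of excavation (finishes day 14); site survey (finishes day 12). That puts its earliest start at day 14; it finishes at 14 + 2 = day 16.
After plumbing rough-in (finishes day 16), final inspection can start at day 16 and finishes at day 24.
Insulation cannot start until plumbing rough-in (finishes day 16); site survey (finishes day 12, plus 3-day gap → day 15). The controlling bound is day 16, so insulation finishes at 16 + 6 = day 22.
Drywall cannot start until insulation (finishes day 22); excavation (finishes day 14). The controlling bound is day 22, so drywall finishes at 22 + 8 = day 30.
All tasks are finished once the last one completes. Finish times: Site survey at 12, Excavation at 14, Plumbing rough-in at 16, Insulation at 22, Drywall at 30, Final inspection at 24. The latest is day 30.

30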